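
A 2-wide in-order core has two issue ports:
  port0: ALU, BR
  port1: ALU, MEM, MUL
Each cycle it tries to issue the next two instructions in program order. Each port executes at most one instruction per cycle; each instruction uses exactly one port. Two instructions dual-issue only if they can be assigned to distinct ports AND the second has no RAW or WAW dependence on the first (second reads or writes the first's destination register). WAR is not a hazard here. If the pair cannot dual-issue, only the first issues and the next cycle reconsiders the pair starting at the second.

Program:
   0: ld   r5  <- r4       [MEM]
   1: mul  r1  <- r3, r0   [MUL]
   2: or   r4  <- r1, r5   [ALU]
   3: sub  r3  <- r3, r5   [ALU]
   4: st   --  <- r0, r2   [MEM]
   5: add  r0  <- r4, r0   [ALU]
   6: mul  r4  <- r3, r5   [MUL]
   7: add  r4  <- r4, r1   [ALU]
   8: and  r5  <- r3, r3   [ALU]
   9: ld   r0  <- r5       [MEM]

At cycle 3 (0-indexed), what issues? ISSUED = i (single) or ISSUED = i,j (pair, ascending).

t=0 i0:ld ; no-port MEM/MUL
t=1 i1:mul ; RAW r1
t=2 i2/i3:or+sub ; pair
t=3 i4/i5:st+add ; pair
t=4 i6:mul ; RAW+WAW r4
t=5 i7/i8:add+and ; pair
t=6 i9:ld ; tail

ISSUED = 4,5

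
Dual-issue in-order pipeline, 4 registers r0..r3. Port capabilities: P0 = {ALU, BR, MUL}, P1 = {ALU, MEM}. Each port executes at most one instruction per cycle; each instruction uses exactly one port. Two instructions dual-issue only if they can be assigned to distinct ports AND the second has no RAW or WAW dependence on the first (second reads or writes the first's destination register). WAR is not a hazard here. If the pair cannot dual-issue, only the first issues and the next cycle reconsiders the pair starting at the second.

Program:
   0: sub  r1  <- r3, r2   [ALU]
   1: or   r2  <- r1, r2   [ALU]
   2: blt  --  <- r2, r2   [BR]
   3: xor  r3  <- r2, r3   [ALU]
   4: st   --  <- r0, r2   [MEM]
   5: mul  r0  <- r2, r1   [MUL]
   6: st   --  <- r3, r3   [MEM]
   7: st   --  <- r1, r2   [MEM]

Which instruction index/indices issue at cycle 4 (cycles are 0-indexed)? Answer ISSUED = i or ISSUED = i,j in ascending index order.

  cy0 -> i0 (sub) RAW r1
  cy1 -> i1 (or) RAW r2
  cy2 -> i2,i3 (blt;xor) pair
  cy3 -> i4,i5 (st;mul) pair
  cy4 -> i6 (st) no-port MEM/MEM
  cy5 -> i7 (st) tail

ISSUED = 6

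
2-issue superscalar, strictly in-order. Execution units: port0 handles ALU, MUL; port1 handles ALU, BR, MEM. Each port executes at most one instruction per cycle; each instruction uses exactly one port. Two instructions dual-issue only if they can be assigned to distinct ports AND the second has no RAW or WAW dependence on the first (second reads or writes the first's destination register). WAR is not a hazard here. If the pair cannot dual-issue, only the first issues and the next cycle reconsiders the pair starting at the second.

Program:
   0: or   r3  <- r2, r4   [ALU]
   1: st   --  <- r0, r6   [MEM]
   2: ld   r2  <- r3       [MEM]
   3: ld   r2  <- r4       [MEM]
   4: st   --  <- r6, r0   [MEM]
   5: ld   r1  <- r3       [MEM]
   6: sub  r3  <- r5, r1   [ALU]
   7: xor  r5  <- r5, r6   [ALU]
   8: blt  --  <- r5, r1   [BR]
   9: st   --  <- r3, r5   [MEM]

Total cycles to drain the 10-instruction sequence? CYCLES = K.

CYCLES = 8

#0 head=0: or.ALU;st.MEM i0+i1 2-wide
#1 head=2: ld.MEM i2 no-port MEM/MEM
#2 head=3: ld.MEM i3 no-port MEM/MEM
#3 head=4: st.MEM i4 no-port MEM/MEM
#4 head=5: ld.MEM i5 RAW r1
#5 head=6: sub.ALU;xor.ALU i6+i7 2-wide
#6 head=8: blt.BR i8 no-port BR/MEM
#7 head=9: st.MEM i9 tail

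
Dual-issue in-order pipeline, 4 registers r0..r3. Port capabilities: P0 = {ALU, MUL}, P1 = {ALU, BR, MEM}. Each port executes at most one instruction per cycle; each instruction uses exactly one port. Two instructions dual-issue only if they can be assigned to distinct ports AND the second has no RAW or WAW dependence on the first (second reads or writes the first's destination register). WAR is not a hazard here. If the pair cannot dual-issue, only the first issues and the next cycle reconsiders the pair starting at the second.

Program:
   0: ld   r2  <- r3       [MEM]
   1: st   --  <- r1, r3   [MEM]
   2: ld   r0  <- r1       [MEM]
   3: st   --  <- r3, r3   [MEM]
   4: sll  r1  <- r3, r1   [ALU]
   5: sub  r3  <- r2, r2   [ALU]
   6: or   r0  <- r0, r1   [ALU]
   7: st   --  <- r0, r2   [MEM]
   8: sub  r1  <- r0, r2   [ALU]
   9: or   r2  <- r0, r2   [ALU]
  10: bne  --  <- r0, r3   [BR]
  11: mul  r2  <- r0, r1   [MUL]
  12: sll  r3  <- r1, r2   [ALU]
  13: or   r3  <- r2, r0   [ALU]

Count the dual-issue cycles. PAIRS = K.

  cy0 -> i0 (ld.MEM) no-port MEM/MEM
  cy1 -> i1 (st.MEM) no-port MEM/MEM
  cy2 -> i2 (ld.MEM) no-port MEM/MEM
  cy3 -> i3,i4 (st.MEM+sll.ALU) dual
  cy4 -> i5,i6 (sub.ALU+or.ALU) dual
  cy5 -> i7,i8 (st.MEM+sub.ALU) dual
  cy6 -> i9,i10 (or.ALU+bne.BR) dual
  cy7 -> i11 (mul.MUL) RAW r2
  cy8 -> i12 (sll.ALU) WAW r3
  cy9 -> i13 (or.ALU) tail

PAIRS = 4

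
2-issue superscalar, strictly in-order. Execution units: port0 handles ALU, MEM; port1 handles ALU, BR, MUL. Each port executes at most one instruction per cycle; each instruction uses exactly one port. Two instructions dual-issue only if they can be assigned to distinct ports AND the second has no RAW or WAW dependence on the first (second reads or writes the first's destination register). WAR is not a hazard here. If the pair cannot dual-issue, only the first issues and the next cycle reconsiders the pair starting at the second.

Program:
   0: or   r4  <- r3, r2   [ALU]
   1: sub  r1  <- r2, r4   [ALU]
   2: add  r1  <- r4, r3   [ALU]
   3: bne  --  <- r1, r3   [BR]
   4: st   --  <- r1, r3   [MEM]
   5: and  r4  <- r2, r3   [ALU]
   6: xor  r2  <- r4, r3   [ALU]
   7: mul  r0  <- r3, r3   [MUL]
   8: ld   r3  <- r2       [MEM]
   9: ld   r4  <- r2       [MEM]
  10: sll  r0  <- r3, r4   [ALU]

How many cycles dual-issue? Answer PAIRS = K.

PAIRS = 2

#0 head=0: or i0 RAW r4
#1 head=1: sub i1 WAW r1
#2 head=2: add i2 RAW r1
#3 head=3: bne+st i3/i4 2-wide
#4 head=5: and i5 RAW r4
#5 head=6: xor+mul i6/i7 2-wide
#6 head=8: ld i8 no-port MEM/MEM
#7 head=9: ld i9 RAW r4
#8 head=10: sll i10 tail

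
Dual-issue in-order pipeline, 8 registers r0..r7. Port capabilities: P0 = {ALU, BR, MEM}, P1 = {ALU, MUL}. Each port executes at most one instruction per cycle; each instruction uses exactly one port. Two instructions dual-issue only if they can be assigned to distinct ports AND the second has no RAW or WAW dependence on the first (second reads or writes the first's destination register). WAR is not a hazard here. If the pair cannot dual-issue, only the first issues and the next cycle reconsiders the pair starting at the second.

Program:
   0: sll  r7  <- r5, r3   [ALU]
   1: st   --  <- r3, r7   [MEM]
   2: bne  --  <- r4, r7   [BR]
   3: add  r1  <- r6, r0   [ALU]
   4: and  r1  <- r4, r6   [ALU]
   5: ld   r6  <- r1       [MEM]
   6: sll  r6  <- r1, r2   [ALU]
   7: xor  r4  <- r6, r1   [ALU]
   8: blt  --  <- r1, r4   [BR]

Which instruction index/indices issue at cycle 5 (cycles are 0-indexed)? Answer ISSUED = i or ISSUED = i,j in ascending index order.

[0] i0  sll.ALU  -- RAW r7
[1] i1  st.MEM  -- no-port MEM/BR
[2] i2+i3  bne.BR+add.ALU  -- dual
[3] i4  and.ALU  -- RAW r1
[4] i5  ld.MEM  -- WAW r6
[5] i6  sll.ALU  -- RAW r6
[6] i7  xor.ALU  -- RAW r4
[7] i8  blt.BR  -- tail

ISSUED = 6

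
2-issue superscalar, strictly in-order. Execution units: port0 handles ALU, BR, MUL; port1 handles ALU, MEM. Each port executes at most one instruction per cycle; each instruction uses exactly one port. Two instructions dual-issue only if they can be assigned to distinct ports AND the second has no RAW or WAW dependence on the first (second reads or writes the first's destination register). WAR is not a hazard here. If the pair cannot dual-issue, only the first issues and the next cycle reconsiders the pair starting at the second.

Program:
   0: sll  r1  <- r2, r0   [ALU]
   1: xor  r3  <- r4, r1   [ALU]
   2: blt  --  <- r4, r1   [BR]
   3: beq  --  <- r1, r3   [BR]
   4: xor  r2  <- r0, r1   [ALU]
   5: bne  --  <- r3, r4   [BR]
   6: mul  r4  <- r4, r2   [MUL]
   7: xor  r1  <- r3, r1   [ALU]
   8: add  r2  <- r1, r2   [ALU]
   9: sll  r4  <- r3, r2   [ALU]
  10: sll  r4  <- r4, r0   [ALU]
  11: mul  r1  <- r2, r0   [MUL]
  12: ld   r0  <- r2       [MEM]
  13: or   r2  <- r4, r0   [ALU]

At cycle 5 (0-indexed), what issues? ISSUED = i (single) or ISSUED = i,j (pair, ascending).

[0] i0  sll.ALU  -- RAW r1
[1] i1&i2  xor.ALU/blt.BR  -- 2-wide
[2] i3&i4  beq.BR/xor.ALU  -- 2-wide
[3] i5  bne.BR  -- no-port BR/MUL
[4] i6&i7  mul.MUL/xor.ALU  -- 2-wide
[5] i8  add.ALU  -- RAW r2
[6] i9  sll.ALU  -- RAW+WAW r4
[7] i10&i11  sll.ALU/mul.MUL  -- 2-wide
[8] i12  ld.MEM  -- RAW r0
[9] i13  or.ALU  -- tail

ISSUED = 8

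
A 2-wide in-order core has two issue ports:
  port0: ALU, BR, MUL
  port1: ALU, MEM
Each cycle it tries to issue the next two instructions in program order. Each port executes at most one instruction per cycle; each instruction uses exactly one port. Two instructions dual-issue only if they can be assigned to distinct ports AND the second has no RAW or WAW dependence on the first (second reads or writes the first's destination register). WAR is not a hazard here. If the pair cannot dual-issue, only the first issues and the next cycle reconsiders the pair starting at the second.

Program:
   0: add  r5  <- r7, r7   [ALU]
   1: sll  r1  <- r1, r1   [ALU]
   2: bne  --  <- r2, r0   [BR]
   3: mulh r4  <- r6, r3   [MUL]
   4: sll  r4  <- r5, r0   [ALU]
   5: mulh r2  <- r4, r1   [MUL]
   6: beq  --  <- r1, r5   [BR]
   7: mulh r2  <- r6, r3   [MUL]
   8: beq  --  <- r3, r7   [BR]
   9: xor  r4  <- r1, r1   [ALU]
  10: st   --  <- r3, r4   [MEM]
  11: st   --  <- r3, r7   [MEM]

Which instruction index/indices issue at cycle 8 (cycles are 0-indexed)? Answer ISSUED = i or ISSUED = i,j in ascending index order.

#0 head=0: add/sll i0,i1 dual
#1 head=2: bne i2 no-port BR/MUL
#2 head=3: mulh i3 WAW r4
#3 head=4: sll i4 RAW r4
#4 head=5: mulh i5 no-port MUL/BR
#5 head=6: beq i6 no-port BR/MUL
#6 head=7: mulh i7 no-port MUL/BR
#7 head=8: beq/xor i8,i9 dual
#8 head=10: st i10 no-port MEM/MEM
#9 head=11: st i11 tail

ISSUED = 10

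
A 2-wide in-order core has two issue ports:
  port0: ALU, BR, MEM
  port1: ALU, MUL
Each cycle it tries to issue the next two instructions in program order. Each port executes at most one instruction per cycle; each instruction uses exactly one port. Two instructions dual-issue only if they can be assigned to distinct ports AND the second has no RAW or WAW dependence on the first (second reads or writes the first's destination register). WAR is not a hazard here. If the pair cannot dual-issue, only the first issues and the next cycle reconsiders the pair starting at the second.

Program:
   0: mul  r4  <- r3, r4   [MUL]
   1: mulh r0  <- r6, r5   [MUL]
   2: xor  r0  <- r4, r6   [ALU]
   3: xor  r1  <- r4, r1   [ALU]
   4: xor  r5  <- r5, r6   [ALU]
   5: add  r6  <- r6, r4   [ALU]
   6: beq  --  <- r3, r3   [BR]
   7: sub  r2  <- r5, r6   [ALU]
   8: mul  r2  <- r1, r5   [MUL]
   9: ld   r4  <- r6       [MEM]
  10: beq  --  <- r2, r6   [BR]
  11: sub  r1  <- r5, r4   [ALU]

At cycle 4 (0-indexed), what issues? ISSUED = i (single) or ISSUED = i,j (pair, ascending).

  cy0 -> i0 (mul) no-port MUL/MUL
  cy1 -> i1 (mulh) WAW r0
  cy2 -> i2&i3 (xor+xor) 2-wide
  cy3 -> i4&i5 (xor+add) 2-wide
  cy4 -> i6&i7 (beq+sub) 2-wide
  cy5 -> i8&i9 (mul+ld) 2-wide
  cy6 -> i10&i11 (beq+sub) 2-wide

ISSUED = 6,7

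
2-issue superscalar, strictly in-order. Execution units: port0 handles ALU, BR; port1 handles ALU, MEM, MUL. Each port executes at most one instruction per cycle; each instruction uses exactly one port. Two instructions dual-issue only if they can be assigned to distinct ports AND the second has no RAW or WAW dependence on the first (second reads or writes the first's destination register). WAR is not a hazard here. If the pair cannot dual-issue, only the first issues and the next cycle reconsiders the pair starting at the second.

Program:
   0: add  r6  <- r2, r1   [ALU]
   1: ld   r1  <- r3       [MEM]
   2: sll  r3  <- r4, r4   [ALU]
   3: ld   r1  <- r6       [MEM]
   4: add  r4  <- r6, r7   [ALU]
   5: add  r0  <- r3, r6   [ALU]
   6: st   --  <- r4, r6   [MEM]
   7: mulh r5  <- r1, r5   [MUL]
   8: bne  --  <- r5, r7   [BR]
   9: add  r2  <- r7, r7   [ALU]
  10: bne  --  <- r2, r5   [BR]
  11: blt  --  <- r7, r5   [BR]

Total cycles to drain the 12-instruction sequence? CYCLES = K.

t=0 i0&i1:add.ALU/ld.MEM ; 2-wide
t=1 i2&i3:sll.ALU/ld.MEM ; 2-wide
t=2 i4&i5:add.ALU/add.ALU ; 2-wide
t=3 i6:st.MEM ; no-port MEM/MUL
t=4 i7:mulh.MUL ; RAW r5
t=5 i8&i9:bne.BR/add.ALU ; 2-wide
t=6 i10:bne.BR ; no-port BR/BR
t=7 i11:blt.BR ; tail

CYCLES = 8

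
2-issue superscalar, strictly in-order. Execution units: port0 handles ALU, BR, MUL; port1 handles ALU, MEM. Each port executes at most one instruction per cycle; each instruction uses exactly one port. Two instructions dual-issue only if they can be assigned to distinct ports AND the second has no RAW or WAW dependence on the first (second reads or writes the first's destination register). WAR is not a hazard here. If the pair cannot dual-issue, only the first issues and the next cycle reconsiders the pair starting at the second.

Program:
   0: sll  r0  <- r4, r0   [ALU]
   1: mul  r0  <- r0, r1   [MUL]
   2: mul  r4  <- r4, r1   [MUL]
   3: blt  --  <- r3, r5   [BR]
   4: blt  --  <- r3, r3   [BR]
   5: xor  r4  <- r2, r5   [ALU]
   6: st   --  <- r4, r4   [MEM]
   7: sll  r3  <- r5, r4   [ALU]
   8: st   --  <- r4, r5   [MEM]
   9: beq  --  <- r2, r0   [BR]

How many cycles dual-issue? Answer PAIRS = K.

PAIRS = 3

c0: i0 sll  RAW+WAW r0
c1: i1 mul  no-port MUL/MUL
c2: i2 mul  no-port MUL/BR
c3: i3 blt  no-port BR/BR
c4: i4+i5 blt/xor  pair
c5: i6+i7 st/sll  pair
c6: i8+i9 st/beq  pair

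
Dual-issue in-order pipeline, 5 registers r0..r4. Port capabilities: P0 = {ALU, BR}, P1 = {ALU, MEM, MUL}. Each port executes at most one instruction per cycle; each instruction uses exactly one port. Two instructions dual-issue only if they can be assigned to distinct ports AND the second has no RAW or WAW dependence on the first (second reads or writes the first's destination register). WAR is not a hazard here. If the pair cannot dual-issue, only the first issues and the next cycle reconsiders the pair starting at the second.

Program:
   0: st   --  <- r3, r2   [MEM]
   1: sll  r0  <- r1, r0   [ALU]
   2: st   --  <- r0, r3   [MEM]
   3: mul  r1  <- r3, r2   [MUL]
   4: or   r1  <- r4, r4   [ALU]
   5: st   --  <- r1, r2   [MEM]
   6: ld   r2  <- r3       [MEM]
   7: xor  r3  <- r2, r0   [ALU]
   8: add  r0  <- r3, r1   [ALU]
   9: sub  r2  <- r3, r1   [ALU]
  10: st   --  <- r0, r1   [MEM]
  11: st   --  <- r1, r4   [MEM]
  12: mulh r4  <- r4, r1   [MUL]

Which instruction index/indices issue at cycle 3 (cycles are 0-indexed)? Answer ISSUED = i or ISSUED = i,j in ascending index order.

[0] i0/i1  st.MEM/sll.ALU  -- dual
[1] i2  st.MEM  -- no-port MEM/MUL
[2] i3  mul.MUL  -- WAW r1
[3] i4  or.ALU  -- RAW r1
[4] i5  st.MEM  -- no-port MEM/MEM
[5] i6  ld.MEM  -- RAW r2
[6] i7  xor.ALU  -- RAW r3
[7] i8/i9  add.ALU/sub.ALU  -- dual
[8] i10  st.MEM  -- no-port MEM/MEM
[9] i11  st.MEM  -- no-port MEM/MUL
[10] i12  mulh.MUL  -- tail

ISSUED = 4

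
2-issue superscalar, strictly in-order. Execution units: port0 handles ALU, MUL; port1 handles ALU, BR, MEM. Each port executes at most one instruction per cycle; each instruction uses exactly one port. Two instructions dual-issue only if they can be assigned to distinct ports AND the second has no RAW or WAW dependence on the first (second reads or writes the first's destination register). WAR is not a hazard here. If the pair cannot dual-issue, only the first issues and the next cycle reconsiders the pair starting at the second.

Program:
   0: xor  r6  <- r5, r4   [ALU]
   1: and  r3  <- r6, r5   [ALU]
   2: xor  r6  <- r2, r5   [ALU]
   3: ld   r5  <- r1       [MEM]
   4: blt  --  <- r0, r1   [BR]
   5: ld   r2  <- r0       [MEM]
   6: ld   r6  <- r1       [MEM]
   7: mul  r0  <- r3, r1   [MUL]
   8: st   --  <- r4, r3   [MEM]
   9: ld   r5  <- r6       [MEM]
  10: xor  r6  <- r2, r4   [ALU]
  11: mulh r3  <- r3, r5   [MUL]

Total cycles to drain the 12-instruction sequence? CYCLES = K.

CYCLES = 9

0. xor @i0  | RAW r6
1. and xor @i1,i2  | pair
2. ld @i3  | no-port MEM/BR
3. blt @i4  | no-port BR/MEM
4. ld @i5  | no-port MEM/MEM
5. ld mul @i6,i7  | pair
6. st @i8  | no-port MEM/MEM
7. ld xor @i9,i10  | pair
8. mulh @i11  | tail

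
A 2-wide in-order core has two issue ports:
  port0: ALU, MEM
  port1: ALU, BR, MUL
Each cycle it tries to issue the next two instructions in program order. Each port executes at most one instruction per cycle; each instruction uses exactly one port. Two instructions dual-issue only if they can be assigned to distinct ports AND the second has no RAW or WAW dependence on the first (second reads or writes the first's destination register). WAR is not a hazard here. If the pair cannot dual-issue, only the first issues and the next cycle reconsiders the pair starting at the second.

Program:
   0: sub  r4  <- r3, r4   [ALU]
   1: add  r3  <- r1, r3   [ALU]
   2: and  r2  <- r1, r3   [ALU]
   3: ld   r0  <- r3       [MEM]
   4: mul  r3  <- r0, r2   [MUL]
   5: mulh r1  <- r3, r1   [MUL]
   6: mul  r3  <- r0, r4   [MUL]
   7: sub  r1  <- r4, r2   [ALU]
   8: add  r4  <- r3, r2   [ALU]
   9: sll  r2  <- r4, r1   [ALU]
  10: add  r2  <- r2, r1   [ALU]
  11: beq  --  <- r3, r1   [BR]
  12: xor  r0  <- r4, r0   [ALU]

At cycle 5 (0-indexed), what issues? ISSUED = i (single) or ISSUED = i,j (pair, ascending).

ISSUED = 8

[0] i0&i1  sub.ALU add.ALU  -- dual
[1] i2&i3  and.ALU ld.MEM  -- dual
[2] i4  mul.MUL  -- no-port MUL/MUL
[3] i5  mulh.MUL  -- no-port MUL/MUL
[4] i6&i7  mul.MUL sub.ALU  -- dual
[5] i8  add.ALU  -- RAW r4
[6] i9  sll.ALU  -- RAW+WAW r2
[7] i10&i11  add.ALU beq.BR  -- dual
[8] i12  xor.ALU  -- tail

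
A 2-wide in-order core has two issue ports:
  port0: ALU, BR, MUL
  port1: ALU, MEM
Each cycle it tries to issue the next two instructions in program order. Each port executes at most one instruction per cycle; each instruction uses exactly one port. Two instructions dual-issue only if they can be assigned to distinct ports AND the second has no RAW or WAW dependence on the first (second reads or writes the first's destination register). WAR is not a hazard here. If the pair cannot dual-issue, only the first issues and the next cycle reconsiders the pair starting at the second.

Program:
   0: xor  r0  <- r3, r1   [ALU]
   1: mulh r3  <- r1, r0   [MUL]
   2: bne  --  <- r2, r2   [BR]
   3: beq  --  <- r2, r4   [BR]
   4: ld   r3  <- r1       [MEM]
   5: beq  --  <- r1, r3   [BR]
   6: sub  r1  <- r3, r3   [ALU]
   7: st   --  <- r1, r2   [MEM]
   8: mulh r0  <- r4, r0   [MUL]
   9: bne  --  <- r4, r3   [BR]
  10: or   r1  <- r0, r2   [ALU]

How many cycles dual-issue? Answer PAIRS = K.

c0: i0 xor  RAW r0
c1: i1 mulh  no-port MUL/BR
c2: i2 bne  no-port BR/BR
c3: i3&i4 beq;ld  pair
c4: i5&i6 beq;sub  pair
c5: i7&i8 st;mulh  pair
c6: i9&i10 bne;or  pair

PAIRS = 4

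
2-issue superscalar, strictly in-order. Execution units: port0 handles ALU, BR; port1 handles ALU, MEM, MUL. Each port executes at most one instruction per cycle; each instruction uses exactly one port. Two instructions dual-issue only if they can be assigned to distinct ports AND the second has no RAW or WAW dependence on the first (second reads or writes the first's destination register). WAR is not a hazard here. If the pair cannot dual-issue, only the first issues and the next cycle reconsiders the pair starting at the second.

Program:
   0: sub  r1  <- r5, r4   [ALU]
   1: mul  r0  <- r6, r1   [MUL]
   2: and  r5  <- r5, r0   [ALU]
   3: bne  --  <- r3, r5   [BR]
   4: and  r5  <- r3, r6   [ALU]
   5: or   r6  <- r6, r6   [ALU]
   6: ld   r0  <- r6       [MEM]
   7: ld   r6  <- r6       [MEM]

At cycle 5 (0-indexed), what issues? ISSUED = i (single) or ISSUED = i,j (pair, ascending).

#0 head=0: sub.ALU i0 RAW r1
#1 head=1: mul.MUL i1 RAW r0
#2 head=2: and.ALU i2 RAW r5
#3 head=3: bne.BR+and.ALU i3&i4 2-wide
#4 head=5: or.ALU i5 RAW r6
#5 head=6: ld.MEM i6 no-port MEM/MEM
#6 head=7: ld.MEM i7 tail

ISSUED = 6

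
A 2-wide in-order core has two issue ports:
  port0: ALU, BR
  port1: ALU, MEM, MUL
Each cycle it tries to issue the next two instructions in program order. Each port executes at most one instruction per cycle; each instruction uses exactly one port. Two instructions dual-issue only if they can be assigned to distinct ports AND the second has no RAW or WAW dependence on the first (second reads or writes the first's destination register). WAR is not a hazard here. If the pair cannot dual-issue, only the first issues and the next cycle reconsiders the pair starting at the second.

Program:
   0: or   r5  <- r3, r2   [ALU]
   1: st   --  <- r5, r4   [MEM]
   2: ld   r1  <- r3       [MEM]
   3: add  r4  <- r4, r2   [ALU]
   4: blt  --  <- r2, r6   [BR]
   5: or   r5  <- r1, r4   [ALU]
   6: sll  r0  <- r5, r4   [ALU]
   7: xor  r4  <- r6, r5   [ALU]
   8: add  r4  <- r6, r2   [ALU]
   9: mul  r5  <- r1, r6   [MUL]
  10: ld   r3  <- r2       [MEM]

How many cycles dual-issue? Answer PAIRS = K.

#0 head=0: or i0 RAW r5
#1 head=1: st i1 no-port MEM/MEM
#2 head=2: ld/add i2/i3 dual
#3 head=4: blt/or i4/i5 dual
#4 head=6: sll/xor i6/i7 dual
#5 head=8: add/mul i8/i9 dual
#6 head=10: ld i10 tail

PAIRS = 4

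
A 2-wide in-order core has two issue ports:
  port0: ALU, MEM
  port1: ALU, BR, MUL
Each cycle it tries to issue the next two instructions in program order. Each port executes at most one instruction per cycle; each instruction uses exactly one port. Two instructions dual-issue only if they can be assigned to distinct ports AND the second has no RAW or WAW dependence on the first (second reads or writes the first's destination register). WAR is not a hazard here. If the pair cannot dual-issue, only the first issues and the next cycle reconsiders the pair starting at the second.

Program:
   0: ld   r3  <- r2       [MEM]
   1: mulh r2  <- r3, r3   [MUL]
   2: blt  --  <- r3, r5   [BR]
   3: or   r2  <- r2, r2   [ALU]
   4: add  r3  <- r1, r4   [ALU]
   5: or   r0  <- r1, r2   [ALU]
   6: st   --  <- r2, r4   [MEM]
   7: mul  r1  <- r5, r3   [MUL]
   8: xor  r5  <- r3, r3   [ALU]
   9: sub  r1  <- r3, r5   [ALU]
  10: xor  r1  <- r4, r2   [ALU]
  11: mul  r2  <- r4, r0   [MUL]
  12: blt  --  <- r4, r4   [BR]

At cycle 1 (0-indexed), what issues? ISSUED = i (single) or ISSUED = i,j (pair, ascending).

ISSUED = 1

t=0 i0:ld ; RAW r3
t=1 i1:mulh ; no-port MUL/BR
t=2 i2&i3:blt/or ; dual
t=3 i4&i5:add/or ; dual
t=4 i6&i7:st/mul ; dual
t=5 i8:xor ; RAW r5
t=6 i9:sub ; WAW r1
t=7 i10&i11:xor/mul ; dual
t=8 i12:blt ; tail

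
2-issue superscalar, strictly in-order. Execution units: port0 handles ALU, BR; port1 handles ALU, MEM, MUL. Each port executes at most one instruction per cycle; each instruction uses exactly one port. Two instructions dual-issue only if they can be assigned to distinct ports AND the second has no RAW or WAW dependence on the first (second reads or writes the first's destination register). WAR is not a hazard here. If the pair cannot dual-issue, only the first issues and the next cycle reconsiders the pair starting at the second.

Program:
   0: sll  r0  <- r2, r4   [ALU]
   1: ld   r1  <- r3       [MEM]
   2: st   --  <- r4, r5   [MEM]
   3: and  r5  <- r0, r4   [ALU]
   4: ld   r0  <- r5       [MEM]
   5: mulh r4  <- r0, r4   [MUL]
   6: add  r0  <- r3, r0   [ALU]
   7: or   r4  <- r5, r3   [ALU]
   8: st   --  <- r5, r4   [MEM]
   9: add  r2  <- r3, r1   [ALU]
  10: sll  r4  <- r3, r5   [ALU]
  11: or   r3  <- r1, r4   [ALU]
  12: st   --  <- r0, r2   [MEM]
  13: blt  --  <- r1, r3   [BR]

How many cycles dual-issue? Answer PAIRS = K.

PAIRS = 5

0. sll;ld @i0/i1  | pair
1. st;and @i2/i3  | pair
2. ld @i4  | no-port MEM/MUL
3. mulh;add @i5/i6  | pair
4. or @i7  | RAW r4
5. st;add @i8/i9  | pair
6. sll @i10  | RAW r4
7. or;st @i11/i12  | pair
8. blt @i13  | tail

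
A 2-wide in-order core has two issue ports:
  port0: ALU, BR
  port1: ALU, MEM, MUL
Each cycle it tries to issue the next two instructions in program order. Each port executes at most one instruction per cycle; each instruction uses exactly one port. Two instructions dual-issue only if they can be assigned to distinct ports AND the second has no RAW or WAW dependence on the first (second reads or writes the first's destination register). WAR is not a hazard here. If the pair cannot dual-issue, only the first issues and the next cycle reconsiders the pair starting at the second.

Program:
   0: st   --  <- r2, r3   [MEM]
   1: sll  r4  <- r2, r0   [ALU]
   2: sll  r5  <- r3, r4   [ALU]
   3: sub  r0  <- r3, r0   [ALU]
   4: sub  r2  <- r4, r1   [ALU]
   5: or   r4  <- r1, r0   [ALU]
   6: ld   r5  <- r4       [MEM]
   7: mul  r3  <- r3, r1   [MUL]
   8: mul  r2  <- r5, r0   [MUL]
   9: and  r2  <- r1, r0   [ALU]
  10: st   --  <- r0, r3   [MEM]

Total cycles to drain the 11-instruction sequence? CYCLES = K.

CYCLES = 7

c0: i0+i1 st sll  dual
c1: i2+i3 sll sub  dual
c2: i4+i5 sub or  dual
c3: i6 ld  no-port MEM/MUL
c4: i7 mul  no-port MUL/MUL
c5: i8 mul  WAW r2
c6: i9+i10 and st  dual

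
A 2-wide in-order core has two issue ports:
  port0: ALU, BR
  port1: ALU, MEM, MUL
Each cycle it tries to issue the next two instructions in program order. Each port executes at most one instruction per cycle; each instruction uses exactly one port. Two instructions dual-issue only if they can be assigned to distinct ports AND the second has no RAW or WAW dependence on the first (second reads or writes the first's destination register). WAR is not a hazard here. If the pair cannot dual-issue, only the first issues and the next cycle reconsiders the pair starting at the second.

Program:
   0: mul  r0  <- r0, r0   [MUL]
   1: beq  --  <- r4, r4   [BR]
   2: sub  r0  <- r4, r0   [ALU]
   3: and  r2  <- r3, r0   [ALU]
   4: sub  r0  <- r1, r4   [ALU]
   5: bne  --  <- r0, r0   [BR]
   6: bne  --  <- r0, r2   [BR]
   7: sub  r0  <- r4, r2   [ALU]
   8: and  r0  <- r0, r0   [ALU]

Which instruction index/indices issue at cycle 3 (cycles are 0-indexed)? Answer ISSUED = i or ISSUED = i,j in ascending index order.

  cy0 -> i0&i1 (mul/beq) 2-wide
  cy1 -> i2 (sub) RAW r0
  cy2 -> i3&i4 (and/sub) 2-wide
  cy3 -> i5 (bne) no-port BR/BR
  cy4 -> i6&i7 (bne/sub) 2-wide
  cy5 -> i8 (and) tail

ISSUED = 5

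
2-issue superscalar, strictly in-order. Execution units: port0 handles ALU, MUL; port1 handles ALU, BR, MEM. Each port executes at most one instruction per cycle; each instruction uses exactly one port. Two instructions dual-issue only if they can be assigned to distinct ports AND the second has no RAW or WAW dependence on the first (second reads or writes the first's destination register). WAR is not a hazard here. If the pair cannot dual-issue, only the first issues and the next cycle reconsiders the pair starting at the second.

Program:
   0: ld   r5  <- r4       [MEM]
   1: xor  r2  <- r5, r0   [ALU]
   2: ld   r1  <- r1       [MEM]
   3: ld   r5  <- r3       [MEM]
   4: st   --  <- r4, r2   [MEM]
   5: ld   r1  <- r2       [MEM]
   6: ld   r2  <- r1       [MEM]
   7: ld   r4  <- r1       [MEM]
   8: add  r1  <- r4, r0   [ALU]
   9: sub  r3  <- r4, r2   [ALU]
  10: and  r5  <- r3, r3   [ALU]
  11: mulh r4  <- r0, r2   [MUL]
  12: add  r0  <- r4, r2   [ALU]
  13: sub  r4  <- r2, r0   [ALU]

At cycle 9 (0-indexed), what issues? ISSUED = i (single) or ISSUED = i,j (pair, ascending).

  cy0 -> i0 (ld) RAW r5
  cy1 -> i1&i2 (xor+ld) 2-wide
  cy2 -> i3 (ld) no-port MEM/MEM
  cy3 -> i4 (st) no-port MEM/MEM
  cy4 -> i5 (ld) no-port MEM/MEM
  cy5 -> i6 (ld) no-port MEM/MEM
  cy6 -> i7 (ld) RAW r4
  cy7 -> i8&i9 (add+sub) 2-wide
  cy8 -> i10&i11 (and+mulh) 2-wide
  cy9 -> i12 (add) RAW r0
  cy10 -> i13 (sub) tail

ISSUED = 12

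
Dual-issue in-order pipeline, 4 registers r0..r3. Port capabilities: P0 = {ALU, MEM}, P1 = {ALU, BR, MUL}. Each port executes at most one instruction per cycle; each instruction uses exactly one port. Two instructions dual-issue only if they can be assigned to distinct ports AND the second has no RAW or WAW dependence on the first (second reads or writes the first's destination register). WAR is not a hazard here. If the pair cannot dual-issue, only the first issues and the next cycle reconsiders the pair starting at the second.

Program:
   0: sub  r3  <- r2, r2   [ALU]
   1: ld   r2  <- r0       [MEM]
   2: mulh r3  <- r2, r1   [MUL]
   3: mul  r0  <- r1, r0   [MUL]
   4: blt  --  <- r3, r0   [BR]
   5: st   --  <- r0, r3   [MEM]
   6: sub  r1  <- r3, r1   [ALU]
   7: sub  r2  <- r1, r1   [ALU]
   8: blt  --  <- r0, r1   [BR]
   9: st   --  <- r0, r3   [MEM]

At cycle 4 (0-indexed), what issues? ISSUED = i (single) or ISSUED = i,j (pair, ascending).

ISSUED = 6

t=0 i0,i1:sub.ALU+ld.MEM ; dual
t=1 i2:mulh.MUL ; no-port MUL/MUL
t=2 i3:mul.MUL ; no-port MUL/BR
t=3 i4,i5:blt.BR+st.MEM ; dual
t=4 i6:sub.ALU ; RAW r1
t=5 i7,i8:sub.ALU+blt.BR ; dual
t=6 i9:st.MEM ; tail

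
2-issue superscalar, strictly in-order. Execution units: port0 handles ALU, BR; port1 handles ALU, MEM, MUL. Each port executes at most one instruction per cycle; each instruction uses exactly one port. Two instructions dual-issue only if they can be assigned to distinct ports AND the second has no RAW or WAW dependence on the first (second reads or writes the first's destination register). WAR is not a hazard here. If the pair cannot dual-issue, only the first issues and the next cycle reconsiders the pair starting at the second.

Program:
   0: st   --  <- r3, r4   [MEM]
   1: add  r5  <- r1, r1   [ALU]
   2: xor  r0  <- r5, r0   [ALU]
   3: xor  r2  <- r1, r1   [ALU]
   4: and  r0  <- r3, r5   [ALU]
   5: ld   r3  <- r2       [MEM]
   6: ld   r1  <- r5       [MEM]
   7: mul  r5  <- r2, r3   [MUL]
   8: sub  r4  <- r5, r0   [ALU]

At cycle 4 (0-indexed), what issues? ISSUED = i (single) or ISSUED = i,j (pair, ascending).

0. st.MEM+add.ALU @i0&i1  | 2-wide
1. xor.ALU+xor.ALU @i2&i3  | 2-wide
2. and.ALU+ld.MEM @i4&i5  | 2-wide
3. ld.MEM @i6  | no-port MEM/MUL
4. mul.MUL @i7  | RAW r5
5. sub.ALU @i8  | tail

ISSUED = 7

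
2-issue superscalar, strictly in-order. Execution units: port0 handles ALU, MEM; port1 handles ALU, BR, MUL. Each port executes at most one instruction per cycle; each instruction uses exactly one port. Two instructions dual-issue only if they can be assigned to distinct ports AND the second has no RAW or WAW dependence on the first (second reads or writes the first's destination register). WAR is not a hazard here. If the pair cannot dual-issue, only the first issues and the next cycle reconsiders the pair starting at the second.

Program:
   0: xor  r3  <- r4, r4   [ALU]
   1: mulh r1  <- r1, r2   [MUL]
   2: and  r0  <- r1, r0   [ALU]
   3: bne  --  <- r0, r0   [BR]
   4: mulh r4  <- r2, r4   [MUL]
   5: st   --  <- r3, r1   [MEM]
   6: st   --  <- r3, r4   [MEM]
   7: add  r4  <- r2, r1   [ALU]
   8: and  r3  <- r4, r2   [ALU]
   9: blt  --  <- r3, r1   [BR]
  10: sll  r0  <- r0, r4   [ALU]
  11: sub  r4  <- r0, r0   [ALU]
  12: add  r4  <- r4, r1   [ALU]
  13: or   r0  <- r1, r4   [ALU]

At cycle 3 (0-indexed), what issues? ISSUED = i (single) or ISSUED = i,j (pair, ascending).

c0: i0/i1 xor mulh  pair
c1: i2 and  RAW r0
c2: i3 bne  no-port BR/MUL
c3: i4/i5 mulh st  pair
c4: i6/i7 st add  pair
c5: i8 and  RAW r3
c6: i9/i10 blt sll  pair
c7: i11 sub  RAW+WAW r4
c8: i12 add  RAW r4
c9: i13 or  tail

ISSUED = 4,5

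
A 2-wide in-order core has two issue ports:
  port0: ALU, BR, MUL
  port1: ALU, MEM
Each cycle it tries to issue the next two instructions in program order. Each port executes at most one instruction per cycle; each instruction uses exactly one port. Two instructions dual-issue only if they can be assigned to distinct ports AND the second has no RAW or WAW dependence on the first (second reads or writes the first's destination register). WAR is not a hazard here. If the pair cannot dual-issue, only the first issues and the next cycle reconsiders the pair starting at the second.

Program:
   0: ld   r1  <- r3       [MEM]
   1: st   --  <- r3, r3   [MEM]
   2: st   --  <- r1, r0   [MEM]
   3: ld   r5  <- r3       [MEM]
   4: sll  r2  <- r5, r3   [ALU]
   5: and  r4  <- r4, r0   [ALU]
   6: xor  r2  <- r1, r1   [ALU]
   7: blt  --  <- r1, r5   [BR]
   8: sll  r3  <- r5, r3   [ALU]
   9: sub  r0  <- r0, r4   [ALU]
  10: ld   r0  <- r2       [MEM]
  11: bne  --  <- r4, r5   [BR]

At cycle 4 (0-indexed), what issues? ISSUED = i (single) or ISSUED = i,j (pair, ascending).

ISSUED = 4,5

  cy0 -> i0 (ld) no-port MEM/MEM
  cy1 -> i1 (st) no-port MEM/MEM
  cy2 -> i2 (st) no-port MEM/MEM
  cy3 -> i3 (ld) RAW r5
  cy4 -> i4,i5 (sll/and) pair
  cy5 -> i6,i7 (xor/blt) pair
  cy6 -> i8,i9 (sll/sub) pair
  cy7 -> i10,i11 (ld/bne) pair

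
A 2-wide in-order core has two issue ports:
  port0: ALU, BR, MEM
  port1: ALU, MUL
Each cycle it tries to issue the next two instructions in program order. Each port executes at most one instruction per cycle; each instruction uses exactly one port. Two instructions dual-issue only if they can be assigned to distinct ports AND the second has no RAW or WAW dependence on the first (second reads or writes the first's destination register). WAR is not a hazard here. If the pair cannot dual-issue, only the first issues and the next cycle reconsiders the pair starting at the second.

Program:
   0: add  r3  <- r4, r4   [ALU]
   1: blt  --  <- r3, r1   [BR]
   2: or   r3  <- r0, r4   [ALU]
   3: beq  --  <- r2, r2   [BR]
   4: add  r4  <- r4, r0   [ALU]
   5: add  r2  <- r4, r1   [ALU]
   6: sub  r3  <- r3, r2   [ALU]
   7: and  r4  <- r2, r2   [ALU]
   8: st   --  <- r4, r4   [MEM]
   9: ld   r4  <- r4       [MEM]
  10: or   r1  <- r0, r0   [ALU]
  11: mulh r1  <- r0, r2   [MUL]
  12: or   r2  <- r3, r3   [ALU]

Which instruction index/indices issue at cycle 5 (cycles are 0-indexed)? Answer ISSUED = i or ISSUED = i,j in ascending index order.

0. add @i0  | RAW r3
1. blt+or @i1&i2  | pair
2. beq+add @i3&i4  | pair
3. add @i5  | RAW r2
4. sub+and @i6&i7  | pair
5. st @i8  | no-port MEM/MEM
6. ld+or @i9&i10  | pair
7. mulh+or @i11&i12  | pair

ISSUED = 8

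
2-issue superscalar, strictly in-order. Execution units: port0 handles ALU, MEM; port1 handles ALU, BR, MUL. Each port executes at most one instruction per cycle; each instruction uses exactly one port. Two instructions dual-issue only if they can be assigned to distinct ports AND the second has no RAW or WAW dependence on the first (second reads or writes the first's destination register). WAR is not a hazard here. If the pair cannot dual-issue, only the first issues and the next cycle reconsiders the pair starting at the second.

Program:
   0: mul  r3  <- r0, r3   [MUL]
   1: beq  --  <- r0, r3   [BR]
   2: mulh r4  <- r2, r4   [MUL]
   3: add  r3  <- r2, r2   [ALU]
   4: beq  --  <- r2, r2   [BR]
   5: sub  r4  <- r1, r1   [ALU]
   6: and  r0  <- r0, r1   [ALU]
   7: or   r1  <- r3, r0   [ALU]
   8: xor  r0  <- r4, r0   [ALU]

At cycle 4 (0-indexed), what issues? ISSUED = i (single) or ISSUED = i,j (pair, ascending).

ISSUED = 6

t=0 i0:mul ; no-port MUL/BR
t=1 i1:beq ; no-port BR/MUL
t=2 i2&i3:mulh/add ; dual
t=3 i4&i5:beq/sub ; dual
t=4 i6:and ; RAW r0
t=5 i7&i8:or/xor ; dual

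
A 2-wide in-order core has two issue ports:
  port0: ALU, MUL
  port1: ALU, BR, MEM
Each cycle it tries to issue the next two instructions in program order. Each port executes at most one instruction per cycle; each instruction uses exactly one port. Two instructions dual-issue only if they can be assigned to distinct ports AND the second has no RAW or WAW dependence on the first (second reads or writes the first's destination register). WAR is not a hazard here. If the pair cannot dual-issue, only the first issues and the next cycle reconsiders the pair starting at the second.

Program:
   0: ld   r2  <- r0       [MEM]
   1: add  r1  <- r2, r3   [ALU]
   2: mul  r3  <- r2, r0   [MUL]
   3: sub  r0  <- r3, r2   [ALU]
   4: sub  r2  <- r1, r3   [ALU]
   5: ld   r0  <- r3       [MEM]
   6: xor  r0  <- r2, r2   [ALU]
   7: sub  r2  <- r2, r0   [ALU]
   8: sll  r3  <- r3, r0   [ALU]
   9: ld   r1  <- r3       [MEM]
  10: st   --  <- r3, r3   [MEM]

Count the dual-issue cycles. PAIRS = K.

PAIRS = 3

c0: i0 ld.MEM  RAW r2
c1: i1+i2 add.ALU+mul.MUL  pair
c2: i3+i4 sub.ALU+sub.ALU  pair
c3: i5 ld.MEM  WAW r0
c4: i6 xor.ALU  RAW r0
c5: i7+i8 sub.ALU+sll.ALU  pair
c6: i9 ld.MEM  no-port MEM/MEM
c7: i10 st.MEM  tail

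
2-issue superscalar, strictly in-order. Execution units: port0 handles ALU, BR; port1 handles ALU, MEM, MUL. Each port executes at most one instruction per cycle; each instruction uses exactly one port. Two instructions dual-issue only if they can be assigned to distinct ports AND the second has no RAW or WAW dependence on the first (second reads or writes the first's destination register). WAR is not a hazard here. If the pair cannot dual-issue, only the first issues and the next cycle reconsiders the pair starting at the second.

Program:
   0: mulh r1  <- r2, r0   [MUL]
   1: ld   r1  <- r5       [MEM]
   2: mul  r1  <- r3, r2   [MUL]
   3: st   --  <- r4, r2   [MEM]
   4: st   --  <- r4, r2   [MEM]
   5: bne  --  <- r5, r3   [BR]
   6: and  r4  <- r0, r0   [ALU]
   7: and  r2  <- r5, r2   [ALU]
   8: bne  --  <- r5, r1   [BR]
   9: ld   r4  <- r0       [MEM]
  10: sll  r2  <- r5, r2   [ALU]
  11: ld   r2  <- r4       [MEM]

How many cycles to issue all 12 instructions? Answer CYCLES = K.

CYCLES = 9

  cy0 -> i0 (mulh.MUL) no-port MUL/MEM
  cy1 -> i1 (ld.MEM) no-port MEM/MUL
  cy2 -> i2 (mul.MUL) no-port MUL/MEM
  cy3 -> i3 (st.MEM) no-port MEM/MEM
  cy4 -> i4,i5 (st.MEM;bne.BR) dual
  cy5 -> i6,i7 (and.ALU;and.ALU) dual
  cy6 -> i8,i9 (bne.BR;ld.MEM) dual
  cy7 -> i10 (sll.ALU) WAW r2
  cy8 -> i11 (ld.MEM) tail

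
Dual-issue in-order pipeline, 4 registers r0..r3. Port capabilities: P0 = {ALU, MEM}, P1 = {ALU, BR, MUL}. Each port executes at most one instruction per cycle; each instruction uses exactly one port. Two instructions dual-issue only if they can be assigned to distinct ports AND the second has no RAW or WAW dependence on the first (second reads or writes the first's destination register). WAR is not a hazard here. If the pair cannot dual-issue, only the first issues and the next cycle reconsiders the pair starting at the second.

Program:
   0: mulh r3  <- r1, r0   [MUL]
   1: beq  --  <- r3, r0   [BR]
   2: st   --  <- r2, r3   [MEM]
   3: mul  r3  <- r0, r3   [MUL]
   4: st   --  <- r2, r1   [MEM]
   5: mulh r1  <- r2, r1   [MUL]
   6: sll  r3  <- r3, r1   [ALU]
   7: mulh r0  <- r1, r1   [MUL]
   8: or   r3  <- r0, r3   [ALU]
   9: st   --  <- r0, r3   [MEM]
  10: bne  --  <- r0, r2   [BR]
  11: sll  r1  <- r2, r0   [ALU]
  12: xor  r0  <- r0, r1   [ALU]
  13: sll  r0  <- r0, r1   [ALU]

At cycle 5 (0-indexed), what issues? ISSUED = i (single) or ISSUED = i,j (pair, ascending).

#0 head=0: mulh i0 no-port MUL/BR
#1 head=1: beq st i1/i2 dual
#2 head=3: mul st i3/i4 dual
#3 head=5: mulh i5 RAW r1
#4 head=6: sll mulh i6/i7 dual
#5 head=8: or i8 RAW r3
#6 head=9: st bne i9/i10 dual
#7 head=11: sll i11 RAW r1
#8 head=12: xor i12 RAW+WAW r0
#9 head=13: sll i13 tail

ISSUED = 8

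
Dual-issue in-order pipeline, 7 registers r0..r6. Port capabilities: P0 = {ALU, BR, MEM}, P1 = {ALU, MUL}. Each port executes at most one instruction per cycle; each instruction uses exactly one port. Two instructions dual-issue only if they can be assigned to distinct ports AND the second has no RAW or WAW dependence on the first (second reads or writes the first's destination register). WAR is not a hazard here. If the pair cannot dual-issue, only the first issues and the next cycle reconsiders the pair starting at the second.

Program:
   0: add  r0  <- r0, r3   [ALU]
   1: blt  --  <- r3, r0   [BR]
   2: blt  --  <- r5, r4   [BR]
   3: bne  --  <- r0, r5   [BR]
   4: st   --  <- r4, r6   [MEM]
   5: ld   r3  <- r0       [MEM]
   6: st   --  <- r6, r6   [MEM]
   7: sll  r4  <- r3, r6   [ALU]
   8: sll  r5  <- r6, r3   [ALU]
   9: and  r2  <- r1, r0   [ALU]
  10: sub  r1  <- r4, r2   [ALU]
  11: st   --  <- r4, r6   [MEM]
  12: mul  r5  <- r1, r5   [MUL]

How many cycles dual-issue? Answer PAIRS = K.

PAIRS = 3

c0: i0 add  RAW r0
c1: i1 blt  no-port BR/BR
c2: i2 blt  no-port BR/BR
c3: i3 bne  no-port BR/MEM
c4: i4 st  no-port MEM/MEM
c5: i5 ld  no-port MEM/MEM
c6: i6&i7 st+sll  pair
c7: i8&i9 sll+and  pair
c8: i10&i11 sub+st  pair
c9: i12 mul  tail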